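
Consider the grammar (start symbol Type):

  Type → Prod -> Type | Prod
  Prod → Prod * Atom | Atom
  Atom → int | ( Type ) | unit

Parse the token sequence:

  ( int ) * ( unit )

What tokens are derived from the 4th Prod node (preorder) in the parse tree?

[Type [Prod [Prod [Atom ( [Type [Prod [Atom int]]] )]] * [Atom ( [Type [Prod [Atom unit]]] )]]]

unit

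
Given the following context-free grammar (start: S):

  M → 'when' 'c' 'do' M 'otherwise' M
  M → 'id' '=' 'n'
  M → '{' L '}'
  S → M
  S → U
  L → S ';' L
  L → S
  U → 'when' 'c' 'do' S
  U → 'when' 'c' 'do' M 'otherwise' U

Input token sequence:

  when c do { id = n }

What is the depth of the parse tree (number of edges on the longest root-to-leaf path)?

7

[S [U when c do [S [M { [L [S [M id = n]]] }]]]]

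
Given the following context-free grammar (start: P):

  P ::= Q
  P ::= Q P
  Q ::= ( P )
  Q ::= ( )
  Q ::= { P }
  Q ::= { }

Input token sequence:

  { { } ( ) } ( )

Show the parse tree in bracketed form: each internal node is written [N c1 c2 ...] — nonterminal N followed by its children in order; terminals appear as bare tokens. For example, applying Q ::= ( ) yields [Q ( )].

[P [Q { [P [Q { }] [P [Q ( )]]] }] [P [Q ( )]]]

P
Q P
{ P } P
{ Q P } P
{ { } P } P
{ { } Q } P
{ { } ( ) } P
{ { } ( ) } Q
{ { } ( ) } ( )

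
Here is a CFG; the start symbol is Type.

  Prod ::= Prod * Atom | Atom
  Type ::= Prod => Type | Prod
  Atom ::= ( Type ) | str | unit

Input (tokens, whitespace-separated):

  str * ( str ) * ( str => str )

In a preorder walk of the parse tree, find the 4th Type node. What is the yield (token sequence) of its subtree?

[Type [Prod [Prod [Prod [Atom str]] * [Atom ( [Type [Prod [Atom str]]] )]] * [Atom ( [Type [Prod [Atom str]] => [Type [Prod [Atom str]]]] )]]]

str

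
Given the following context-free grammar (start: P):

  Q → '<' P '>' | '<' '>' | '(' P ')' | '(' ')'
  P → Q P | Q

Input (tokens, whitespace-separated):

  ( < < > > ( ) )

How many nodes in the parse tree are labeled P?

[P [Q ( [P [Q < [P [Q < >]] >] [P [Q ( )]]] )]]

4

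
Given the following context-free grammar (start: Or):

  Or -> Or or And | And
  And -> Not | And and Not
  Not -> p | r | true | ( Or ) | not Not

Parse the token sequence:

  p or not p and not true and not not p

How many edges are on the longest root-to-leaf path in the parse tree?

[Or [Or [And [Not p]]] or [And [And [And [Not not [Not p]]] and [Not not [Not true]]] and [Not not [Not not [Not p]]]]]

6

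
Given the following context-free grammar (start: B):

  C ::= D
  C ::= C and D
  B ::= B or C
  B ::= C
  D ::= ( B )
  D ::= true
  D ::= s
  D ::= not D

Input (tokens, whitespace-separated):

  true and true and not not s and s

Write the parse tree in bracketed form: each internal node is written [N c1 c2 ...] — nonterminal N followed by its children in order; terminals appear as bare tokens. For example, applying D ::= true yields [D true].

B
C
C and D
C and D and D
C and D and D and D
D and D and D and D
true and D and D and D
true and true and D and D
true and true and not D and D
true and true and not not D and D
true and true and not not s and D
true and true and not not s and s

[B [C [C [C [C [D true]] and [D true]] and [D not [D not [D s]]]] and [D s]]]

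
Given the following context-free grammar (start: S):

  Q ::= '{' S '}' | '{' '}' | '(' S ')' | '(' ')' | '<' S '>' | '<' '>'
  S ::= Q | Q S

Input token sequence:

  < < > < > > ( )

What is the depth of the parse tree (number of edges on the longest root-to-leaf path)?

5

[S [Q < [S [Q < >] [S [Q < >]]] >] [S [Q ( )]]]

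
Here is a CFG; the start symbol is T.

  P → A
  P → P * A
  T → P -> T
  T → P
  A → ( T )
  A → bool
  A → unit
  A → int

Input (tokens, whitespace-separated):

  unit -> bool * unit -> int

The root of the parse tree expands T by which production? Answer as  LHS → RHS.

[T [P [A unit]] -> [T [P [P [A bool]] * [A unit]] -> [T [P [A int]]]]]

T → P -> T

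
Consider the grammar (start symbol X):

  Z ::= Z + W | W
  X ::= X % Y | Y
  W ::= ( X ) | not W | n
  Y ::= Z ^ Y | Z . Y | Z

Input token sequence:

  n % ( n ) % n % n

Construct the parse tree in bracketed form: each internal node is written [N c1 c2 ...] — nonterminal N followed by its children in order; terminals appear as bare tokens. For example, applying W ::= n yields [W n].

X
X % Y
X % Y % Y
X % Y % Y % Y
Y % Y % Y % Y
Z % Y % Y % Y
W % Y % Y % Y
n % Y % Y % Y
n % Z % Y % Y
n % W % Y % Y
n % ( X ) % Y % Y
n % ( Y ) % Y % Y
n % ( Z ) % Y % Y
n % ( W ) % Y % Y
n % ( n ) % Y % Y
n % ( n ) % Z % Y
n % ( n ) % W % Y
n % ( n ) % n % Y
n % ( n ) % n % Z
n % ( n ) % n % W
n % ( n ) % n % n

[X [X [X [X [Y [Z [W n]]]] % [Y [Z [W ( [X [Y [Z [W n]]]] )]]]] % [Y [Z [W n]]]] % [Y [Z [W n]]]]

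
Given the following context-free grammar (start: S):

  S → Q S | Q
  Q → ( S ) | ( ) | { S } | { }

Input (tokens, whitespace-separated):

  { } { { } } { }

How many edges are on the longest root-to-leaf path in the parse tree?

5

[S [Q { }] [S [Q { [S [Q { }]] }] [S [Q { }]]]]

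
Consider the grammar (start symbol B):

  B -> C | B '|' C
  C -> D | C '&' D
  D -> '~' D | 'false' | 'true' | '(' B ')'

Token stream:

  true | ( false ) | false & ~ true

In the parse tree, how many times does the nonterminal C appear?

5

[B [B [B [C [D true]]] | [C [D ( [B [C [D false]]] )]]] | [C [C [D false]] & [D ~ [D true]]]]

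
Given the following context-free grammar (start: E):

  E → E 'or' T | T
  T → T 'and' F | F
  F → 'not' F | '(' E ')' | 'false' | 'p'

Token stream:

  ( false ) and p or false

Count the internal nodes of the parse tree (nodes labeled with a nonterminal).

[E [E [T [T [F ( [E [T [F false]]] )]] and [F p]]] or [T [F false]]]

11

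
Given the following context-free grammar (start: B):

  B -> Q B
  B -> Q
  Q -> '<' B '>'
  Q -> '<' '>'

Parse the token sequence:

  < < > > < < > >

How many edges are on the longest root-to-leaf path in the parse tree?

[B [Q < [B [Q < >]] >] [B [Q < [B [Q < >]] >]]]

5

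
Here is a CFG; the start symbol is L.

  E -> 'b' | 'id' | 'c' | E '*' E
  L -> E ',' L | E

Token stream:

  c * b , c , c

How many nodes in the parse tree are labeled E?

[L [E [E c] * [E b]] , [L [E c] , [L [E c]]]]

5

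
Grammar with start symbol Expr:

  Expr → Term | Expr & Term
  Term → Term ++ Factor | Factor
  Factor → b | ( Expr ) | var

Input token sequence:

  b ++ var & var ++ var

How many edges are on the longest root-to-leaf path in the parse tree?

5

[Expr [Expr [Term [Term [Factor b]] ++ [Factor var]]] & [Term [Term [Factor var]] ++ [Factor var]]]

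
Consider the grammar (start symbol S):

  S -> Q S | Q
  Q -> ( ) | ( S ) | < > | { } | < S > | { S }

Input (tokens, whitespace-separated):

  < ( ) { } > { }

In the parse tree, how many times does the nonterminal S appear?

4

[S [Q < [S [Q ( )] [S [Q { }]]] >] [S [Q { }]]]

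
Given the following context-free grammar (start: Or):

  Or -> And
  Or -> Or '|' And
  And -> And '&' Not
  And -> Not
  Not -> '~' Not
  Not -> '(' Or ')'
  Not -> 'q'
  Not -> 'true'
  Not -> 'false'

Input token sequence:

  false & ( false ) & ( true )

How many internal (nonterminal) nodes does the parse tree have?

13

[Or [And [And [And [Not false]] & [Not ( [Or [And [Not false]]] )]] & [Not ( [Or [And [Not true]]] )]]]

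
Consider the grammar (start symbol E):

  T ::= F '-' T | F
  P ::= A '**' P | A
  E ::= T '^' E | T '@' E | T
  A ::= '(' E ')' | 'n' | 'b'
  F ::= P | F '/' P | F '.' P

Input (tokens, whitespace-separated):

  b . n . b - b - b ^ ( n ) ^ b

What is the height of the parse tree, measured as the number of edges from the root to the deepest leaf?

[E [T [F [F [F [P [A b]]] . [P [A n]]] . [P [A b]]] - [T [F [P [A b]]] - [T [F [P [A b]]]]]] ^ [E [T [F [P [A ( [E [T [F [P [A n]]]]] )]]]] ^ [E [T [F [P [A b]]]]]]]

11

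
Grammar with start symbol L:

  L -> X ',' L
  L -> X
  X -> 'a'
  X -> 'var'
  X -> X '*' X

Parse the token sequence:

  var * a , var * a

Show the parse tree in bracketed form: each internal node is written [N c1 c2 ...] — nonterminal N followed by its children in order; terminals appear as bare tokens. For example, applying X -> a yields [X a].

L
X , L
X * X , L
var * X , L
var * a , L
var * a , X
var * a , X * X
var * a , var * X
var * a , var * a

[L [X [X var] * [X a]] , [L [X [X var] * [X a]]]]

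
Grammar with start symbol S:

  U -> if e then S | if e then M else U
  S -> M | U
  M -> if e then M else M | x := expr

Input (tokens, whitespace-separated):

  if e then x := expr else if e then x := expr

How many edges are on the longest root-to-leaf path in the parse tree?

[S [U if e then [M x := expr] else [U if e then [S [M x := expr]]]]]

5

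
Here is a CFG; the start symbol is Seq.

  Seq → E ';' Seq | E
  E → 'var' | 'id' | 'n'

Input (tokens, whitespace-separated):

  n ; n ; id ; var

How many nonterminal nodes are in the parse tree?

8

[Seq [E n] ; [Seq [E n] ; [Seq [E id] ; [Seq [E var]]]]]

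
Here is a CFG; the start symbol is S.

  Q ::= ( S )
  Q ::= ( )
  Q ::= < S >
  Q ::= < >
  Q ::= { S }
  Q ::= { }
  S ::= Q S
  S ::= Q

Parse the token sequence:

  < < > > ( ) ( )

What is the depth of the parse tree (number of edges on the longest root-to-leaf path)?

[S [Q < [S [Q < >]] >] [S [Q ( )] [S [Q ( )]]]]

4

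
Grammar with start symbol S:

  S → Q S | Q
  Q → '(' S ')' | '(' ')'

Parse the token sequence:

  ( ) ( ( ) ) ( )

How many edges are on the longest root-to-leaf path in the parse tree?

5

[S [Q ( )] [S [Q ( [S [Q ( )]] )] [S [Q ( )]]]]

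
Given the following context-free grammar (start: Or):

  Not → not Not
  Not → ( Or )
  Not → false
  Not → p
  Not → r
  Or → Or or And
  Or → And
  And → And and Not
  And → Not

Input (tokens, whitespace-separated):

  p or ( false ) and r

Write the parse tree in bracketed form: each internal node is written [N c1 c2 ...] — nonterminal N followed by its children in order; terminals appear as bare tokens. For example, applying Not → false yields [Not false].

[Or [Or [And [Not p]]] or [And [And [Not ( [Or [And [Not false]]] )]] and [Not r]]]

Or
Or or And
And or And
Not or And
p or And
p or And and Not
p or Not and Not
p or ( Or ) and Not
p or ( And ) and Not
p or ( Not ) and Not
p or ( false ) and Not
p or ( false ) and r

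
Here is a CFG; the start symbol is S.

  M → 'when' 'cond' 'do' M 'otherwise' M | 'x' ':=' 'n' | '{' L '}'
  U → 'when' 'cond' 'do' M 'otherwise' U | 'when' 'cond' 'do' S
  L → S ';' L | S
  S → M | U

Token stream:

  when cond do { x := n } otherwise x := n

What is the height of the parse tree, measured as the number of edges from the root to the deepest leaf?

6

[S [M when cond do [M { [L [S [M x := n]]] }] otherwise [M x := n]]]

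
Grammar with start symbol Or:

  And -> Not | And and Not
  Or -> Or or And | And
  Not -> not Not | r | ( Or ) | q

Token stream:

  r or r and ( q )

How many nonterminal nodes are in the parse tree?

11

[Or [Or [And [Not r]]] or [And [And [Not r]] and [Not ( [Or [And [Not q]]] )]]]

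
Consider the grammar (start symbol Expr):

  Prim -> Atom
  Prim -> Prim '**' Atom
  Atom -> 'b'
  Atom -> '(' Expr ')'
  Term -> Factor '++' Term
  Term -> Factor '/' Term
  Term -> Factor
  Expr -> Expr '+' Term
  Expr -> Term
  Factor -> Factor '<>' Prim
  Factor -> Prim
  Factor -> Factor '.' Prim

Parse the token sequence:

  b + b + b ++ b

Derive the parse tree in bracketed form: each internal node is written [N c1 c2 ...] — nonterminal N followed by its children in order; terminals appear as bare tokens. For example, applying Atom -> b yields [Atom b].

[Expr [Expr [Expr [Term [Factor [Prim [Atom b]]]]] + [Term [Factor [Prim [Atom b]]]]] + [Term [Factor [Prim [Atom b]]] ++ [Term [Factor [Prim [Atom b]]]]]]

Expr
Expr + Term
Expr + Term + Term
Term + Term + Term
Factor + Term + Term
Prim + Term + Term
Atom + Term + Term
b + Term + Term
b + Factor + Term
b + Prim + Term
b + Atom + Term
b + b + Term
b + b + Factor ++ Term
b + b + Prim ++ Term
b + b + Atom ++ Term
b + b + b ++ Term
b + b + b ++ Factor
b + b + b ++ Prim
b + b + b ++ Atom
b + b + b ++ b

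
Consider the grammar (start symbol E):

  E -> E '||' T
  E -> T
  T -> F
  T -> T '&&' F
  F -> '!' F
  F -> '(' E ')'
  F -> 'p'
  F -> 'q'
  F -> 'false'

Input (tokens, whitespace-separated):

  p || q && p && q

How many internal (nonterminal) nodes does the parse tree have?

[E [E [T [F p]]] || [T [T [T [F q]] && [F p]] && [F q]]]

10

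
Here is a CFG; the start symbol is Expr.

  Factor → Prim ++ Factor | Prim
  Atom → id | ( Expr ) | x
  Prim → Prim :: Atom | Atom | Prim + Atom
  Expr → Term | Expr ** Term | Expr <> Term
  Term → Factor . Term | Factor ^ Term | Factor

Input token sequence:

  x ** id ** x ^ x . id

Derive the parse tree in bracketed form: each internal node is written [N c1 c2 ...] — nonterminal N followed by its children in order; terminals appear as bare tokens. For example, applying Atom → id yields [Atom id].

[Expr [Expr [Expr [Term [Factor [Prim [Atom x]]]]] ** [Term [Factor [Prim [Atom id]]]]] ** [Term [Factor [Prim [Atom x]]] ^ [Term [Factor [Prim [Atom x]]] . [Term [Factor [Prim [Atom id]]]]]]]

Expr
Expr ** Term
Expr ** Term ** Term
Term ** Term ** Term
Factor ** Term ** Term
Prim ** Term ** Term
Atom ** Term ** Term
x ** Term ** Term
x ** Factor ** Term
x ** Prim ** Term
x ** Atom ** Term
x ** id ** Term
x ** id ** Factor ^ Term
x ** id ** Prim ^ Term
x ** id ** Atom ^ Term
x ** id ** x ^ Term
x ** id ** x ^ Factor . Term
x ** id ** x ^ Prim . Term
x ** id ** x ^ Atom . Term
x ** id ** x ^ x . Term
x ** id ** x ^ x . Factor
x ** id ** x ^ x . Prim
x ** id ** x ^ x . Atom
x ** id ** x ^ x . id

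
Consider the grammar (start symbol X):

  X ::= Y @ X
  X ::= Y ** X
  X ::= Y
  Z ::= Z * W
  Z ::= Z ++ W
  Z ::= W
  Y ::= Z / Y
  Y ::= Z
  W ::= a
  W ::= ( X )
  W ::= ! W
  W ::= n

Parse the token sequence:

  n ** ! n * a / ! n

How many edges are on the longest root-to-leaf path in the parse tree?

[X [Y [Z [W n]]] ** [X [Y [Z [Z [W ! [W n]]] * [W a]] / [Y [Z [W ! [W n]]]]]]]

7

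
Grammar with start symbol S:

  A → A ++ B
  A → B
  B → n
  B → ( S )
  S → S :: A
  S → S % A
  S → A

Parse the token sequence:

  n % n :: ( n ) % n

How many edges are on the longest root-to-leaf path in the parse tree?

7

[S [S [S [S [A [B n]]] % [A [B n]]] :: [A [B ( [S [A [B n]]] )]]] % [A [B n]]]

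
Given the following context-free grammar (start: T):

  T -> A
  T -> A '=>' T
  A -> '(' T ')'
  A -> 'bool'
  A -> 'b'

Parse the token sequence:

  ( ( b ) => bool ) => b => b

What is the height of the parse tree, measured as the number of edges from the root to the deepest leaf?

6

[T [A ( [T [A ( [T [A b]] )] => [T [A bool]]] )] => [T [A b] => [T [A b]]]]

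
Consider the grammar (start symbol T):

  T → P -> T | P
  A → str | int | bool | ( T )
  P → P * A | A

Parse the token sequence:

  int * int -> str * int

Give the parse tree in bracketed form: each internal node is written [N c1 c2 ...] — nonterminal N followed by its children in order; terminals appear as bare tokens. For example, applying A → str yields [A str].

T
P -> T
P * A -> T
A * A -> T
int * A -> T
int * int -> T
int * int -> P
int * int -> P * A
int * int -> A * A
int * int -> str * A
int * int -> str * int

[T [P [P [A int]] * [A int]] -> [T [P [P [A str]] * [A int]]]]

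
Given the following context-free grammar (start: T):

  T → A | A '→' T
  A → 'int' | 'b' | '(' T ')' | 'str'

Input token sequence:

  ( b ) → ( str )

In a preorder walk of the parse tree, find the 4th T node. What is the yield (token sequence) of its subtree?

[T [A ( [T [A b]] )] → [T [A ( [T [A str]] )]]]

str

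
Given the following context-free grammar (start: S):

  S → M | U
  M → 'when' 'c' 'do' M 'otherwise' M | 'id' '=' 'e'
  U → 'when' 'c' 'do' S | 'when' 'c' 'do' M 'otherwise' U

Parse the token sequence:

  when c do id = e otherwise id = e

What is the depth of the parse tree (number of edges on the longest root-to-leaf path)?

[S [M when c do [M id = e] otherwise [M id = e]]]

3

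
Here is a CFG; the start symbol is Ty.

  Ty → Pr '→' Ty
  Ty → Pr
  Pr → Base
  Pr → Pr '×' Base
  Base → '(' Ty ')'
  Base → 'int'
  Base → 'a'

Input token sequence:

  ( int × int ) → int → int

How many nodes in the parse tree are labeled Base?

[Ty [Pr [Base ( [Ty [Pr [Pr [Base int]] × [Base int]]] )]] → [Ty [Pr [Base int]] → [Ty [Pr [Base int]]]]]

5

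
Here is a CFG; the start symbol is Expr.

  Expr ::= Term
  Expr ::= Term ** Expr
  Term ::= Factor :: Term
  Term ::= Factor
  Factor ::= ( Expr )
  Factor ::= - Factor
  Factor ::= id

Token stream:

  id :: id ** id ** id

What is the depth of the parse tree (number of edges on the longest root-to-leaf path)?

5

[Expr [Term [Factor id] :: [Term [Factor id]]] ** [Expr [Term [Factor id]] ** [Expr [Term [Factor id]]]]]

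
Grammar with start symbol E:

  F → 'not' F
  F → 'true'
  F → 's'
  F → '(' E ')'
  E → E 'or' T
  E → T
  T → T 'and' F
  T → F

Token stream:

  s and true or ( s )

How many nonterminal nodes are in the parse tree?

11

[E [E [T [T [F s]] and [F true]]] or [T [F ( [E [T [F s]]] )]]]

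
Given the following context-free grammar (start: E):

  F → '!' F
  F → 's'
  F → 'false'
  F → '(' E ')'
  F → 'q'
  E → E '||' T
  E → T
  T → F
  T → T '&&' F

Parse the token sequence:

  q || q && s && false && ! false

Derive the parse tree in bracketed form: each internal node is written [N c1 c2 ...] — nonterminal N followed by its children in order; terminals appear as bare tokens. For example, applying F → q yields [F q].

[E [E [T [F q]]] || [T [T [T [T [F q]] && [F s]] && [F false]] && [F ! [F false]]]]

E
E || T
T || T
F || T
q || T
q || T && F
q || T && F && F
q || T && F && F && F
q || F && F && F && F
q || q && F && F && F
q || q && s && F && F
q || q && s && false && F
q || q && s && false && ! F
q || q && s && false && ! false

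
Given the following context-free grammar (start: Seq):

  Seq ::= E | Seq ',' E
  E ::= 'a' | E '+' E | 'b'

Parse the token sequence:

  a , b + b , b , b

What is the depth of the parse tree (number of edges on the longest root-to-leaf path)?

[Seq [Seq [Seq [Seq [E a]] , [E [E b] + [E b]]] , [E b]] , [E b]]

5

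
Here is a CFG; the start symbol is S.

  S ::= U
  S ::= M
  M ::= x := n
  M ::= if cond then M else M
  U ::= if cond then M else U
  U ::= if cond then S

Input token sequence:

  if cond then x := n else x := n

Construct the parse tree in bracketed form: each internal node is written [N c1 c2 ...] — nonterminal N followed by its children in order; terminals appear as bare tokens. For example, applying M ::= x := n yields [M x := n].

[S [M if cond then [M x := n] else [M x := n]]]

S
M
if cond then M else M
if cond then x := n else M
if cond then x := n else x := n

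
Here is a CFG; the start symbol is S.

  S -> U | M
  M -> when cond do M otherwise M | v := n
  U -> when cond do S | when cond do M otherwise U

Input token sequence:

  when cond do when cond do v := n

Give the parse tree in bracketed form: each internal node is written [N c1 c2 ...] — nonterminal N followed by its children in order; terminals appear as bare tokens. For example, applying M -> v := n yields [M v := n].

[S [U when cond do [S [U when cond do [S [M v := n]]]]]]

S
U
when cond do S
when cond do U
when cond do when cond do S
when cond do when cond do M
when cond do when cond do v := n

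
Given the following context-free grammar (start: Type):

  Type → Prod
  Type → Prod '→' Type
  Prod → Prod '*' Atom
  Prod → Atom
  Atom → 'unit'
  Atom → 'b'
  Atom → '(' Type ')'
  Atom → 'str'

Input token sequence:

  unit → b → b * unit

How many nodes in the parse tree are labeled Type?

3

[Type [Prod [Atom unit]] → [Type [Prod [Atom b]] → [Type [Prod [Prod [Atom b]] * [Atom unit]]]]]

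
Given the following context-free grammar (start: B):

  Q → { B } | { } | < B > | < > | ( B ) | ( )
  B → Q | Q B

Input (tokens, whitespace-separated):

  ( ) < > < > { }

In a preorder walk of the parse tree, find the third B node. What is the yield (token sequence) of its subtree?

< > { }

[B [Q ( )] [B [Q < >] [B [Q < >] [B [Q { }]]]]]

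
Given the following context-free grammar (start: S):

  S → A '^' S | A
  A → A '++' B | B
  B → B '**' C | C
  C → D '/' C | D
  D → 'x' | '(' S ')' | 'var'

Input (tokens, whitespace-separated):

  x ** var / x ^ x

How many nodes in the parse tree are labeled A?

2

[S [A [B [B [C [D x]]] ** [C [D var] / [C [D x]]]]] ^ [S [A [B [C [D x]]]]]]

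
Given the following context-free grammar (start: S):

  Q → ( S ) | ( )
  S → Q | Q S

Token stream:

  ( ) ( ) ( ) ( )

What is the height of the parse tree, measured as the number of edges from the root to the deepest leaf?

5

[S [Q ( )] [S [Q ( )] [S [Q ( )] [S [Q ( )]]]]]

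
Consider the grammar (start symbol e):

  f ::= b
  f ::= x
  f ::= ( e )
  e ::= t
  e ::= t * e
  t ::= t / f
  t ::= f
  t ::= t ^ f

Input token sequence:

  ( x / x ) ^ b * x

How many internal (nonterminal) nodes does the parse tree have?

13

[e [t [t [f ( [e [t [t [f x]] / [f x]]] )]] ^ [f b]] * [e [t [f x]]]]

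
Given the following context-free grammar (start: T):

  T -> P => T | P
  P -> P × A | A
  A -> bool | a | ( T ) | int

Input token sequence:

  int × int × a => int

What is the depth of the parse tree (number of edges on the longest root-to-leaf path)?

[T [P [P [P [A int]] × [A int]] × [A a]] => [T [P [A int]]]]

5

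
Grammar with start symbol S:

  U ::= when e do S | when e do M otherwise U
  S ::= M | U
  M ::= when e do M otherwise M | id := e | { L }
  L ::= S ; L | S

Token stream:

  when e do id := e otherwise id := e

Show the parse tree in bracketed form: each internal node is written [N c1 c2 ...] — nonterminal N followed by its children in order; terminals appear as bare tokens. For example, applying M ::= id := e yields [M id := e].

[S [M when e do [M id := e] otherwise [M id := e]]]

S
M
when e do M otherwise M
when e do id := e otherwise M
when e do id := e otherwise id := e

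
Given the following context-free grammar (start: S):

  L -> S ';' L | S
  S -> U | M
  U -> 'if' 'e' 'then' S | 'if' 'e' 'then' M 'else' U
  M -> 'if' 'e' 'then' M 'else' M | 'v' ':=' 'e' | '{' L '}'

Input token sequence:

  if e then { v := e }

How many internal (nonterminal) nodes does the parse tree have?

[S [U if e then [S [M { [L [S [M v := e]]] }]]]]

7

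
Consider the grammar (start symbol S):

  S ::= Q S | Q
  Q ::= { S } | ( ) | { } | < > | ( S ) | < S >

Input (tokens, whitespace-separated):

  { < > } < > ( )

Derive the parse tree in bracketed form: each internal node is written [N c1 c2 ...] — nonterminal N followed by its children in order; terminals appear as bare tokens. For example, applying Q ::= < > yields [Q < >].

S
Q S
{ S } S
{ Q } S
{ < > } S
{ < > } Q S
{ < > } < > S
{ < > } < > Q
{ < > } < > ( )

[S [Q { [S [Q < >]] }] [S [Q < >] [S [Q ( )]]]]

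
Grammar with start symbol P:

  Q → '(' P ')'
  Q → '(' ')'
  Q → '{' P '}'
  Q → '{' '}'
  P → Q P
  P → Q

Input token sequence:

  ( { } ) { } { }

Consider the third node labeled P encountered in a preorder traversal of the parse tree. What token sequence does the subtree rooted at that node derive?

{ } { }

[P [Q ( [P [Q { }]] )] [P [Q { }] [P [Q { }]]]]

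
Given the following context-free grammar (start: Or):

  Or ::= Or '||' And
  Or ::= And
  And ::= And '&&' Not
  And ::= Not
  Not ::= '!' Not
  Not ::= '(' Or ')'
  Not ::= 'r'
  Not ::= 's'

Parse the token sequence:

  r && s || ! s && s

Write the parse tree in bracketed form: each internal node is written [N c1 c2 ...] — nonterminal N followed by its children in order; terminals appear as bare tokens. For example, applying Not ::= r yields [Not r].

[Or [Or [And [And [Not r]] && [Not s]]] || [And [And [Not ! [Not s]]] && [Not s]]]

Or
Or || And
And || And
And && Not || And
Not && Not || And
r && Not || And
r && s || And
r && s || And && Not
r && s || Not && Not
r && s || ! Not && Not
r && s || ! s && Not
r && s || ! s && s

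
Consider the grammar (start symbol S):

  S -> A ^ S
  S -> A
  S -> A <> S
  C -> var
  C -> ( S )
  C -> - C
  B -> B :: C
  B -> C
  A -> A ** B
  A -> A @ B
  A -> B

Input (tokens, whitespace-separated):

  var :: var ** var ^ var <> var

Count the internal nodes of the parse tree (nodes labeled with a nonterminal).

[S [A [A [B [B [C var]] :: [C var]]] ** [B [C var]]] ^ [S [A [B [C var]]] <> [S [A [B [C var]]]]]]

17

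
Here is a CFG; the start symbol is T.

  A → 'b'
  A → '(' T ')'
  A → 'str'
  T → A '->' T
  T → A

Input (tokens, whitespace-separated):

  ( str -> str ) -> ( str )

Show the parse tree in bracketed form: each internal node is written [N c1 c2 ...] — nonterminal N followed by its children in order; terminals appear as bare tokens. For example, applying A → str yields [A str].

T
A -> T
( T ) -> T
( A -> T ) -> T
( str -> T ) -> T
( str -> A ) -> T
( str -> str ) -> T
( str -> str ) -> A
( str -> str ) -> ( T )
( str -> str ) -> ( A )
( str -> str ) -> ( str )

[T [A ( [T [A str] -> [T [A str]]] )] -> [T [A ( [T [A str]] )]]]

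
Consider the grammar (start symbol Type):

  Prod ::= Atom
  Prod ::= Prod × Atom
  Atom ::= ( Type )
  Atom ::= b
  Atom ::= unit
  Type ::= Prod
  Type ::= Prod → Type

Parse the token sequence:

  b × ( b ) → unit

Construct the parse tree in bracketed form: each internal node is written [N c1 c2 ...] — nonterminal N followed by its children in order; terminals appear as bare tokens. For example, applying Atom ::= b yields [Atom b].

Type
Prod → Type
Prod × Atom → Type
Atom × Atom → Type
b × Atom → Type
b × ( Type ) → Type
b × ( Prod ) → Type
b × ( Atom ) → Type
b × ( b ) → Type
b × ( b ) → Prod
b × ( b ) → Atom
b × ( b ) → unit

[Type [Prod [Prod [Atom b]] × [Atom ( [Type [Prod [Atom b]]] )]] → [Type [Prod [Atom unit]]]]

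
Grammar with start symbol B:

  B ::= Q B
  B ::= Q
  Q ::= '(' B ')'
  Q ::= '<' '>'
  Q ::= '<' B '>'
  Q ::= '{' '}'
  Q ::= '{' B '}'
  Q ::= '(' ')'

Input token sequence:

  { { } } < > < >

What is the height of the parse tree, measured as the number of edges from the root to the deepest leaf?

[B [Q { [B [Q { }]] }] [B [Q < >] [B [Q < >]]]]

4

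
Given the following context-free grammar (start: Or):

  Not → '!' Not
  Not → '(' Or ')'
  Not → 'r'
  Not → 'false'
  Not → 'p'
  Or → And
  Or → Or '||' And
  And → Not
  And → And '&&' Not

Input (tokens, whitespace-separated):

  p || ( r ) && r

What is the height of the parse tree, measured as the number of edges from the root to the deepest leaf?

7

[Or [Or [And [Not p]]] || [And [And [Not ( [Or [And [Not r]]] )]] && [Not r]]]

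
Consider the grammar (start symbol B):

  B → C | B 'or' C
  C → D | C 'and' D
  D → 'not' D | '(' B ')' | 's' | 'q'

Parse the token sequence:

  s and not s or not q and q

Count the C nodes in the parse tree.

4

[B [B [C [C [D s]] and [D not [D s]]]] or [C [C [D not [D q]]] and [D q]]]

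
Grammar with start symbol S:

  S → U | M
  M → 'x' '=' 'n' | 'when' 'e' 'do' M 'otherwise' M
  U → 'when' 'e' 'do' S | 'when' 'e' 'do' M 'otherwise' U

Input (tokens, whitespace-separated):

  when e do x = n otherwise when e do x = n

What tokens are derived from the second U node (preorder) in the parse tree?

[S [U when e do [M x = n] otherwise [U when e do [S [M x = n]]]]]

when e do x = n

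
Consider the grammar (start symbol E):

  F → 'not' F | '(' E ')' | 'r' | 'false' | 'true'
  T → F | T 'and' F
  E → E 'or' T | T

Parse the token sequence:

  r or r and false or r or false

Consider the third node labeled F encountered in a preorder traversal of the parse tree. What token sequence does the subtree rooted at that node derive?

false

[E [E [E [E [T [F r]]] or [T [T [F r]] and [F false]]] or [T [F r]]] or [T [F false]]]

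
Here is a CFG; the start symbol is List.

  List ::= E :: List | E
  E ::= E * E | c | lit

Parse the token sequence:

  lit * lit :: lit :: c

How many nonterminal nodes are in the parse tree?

[List [E [E lit] * [E lit]] :: [List [E lit] :: [List [E c]]]]

8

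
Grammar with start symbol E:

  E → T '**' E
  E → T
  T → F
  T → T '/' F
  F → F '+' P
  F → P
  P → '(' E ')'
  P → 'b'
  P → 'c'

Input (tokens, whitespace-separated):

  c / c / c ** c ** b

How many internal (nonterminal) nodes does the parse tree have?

18

[E [T [T [T [F [P c]]] / [F [P c]]] / [F [P c]]] ** [E [T [F [P c]]] ** [E [T [F [P b]]]]]]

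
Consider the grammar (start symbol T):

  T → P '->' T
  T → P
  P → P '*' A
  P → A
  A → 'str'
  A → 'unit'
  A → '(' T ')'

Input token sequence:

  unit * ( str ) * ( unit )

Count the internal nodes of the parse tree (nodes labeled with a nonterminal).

13

[T [P [P [P [A unit]] * [A ( [T [P [A str]]] )]] * [A ( [T [P [A unit]]] )]]]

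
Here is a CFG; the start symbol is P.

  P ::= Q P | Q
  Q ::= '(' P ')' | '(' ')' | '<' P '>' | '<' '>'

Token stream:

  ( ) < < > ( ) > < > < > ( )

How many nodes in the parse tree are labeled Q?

[P [Q ( )] [P [Q < [P [Q < >] [P [Q ( )]]] >] [P [Q < >] [P [Q < >] [P [Q ( )]]]]]]

7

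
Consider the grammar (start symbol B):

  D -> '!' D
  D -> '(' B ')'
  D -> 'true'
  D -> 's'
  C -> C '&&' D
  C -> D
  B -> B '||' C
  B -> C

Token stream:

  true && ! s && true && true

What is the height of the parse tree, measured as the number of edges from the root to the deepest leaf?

[B [C [C [C [C [D true]] && [D ! [D s]]] && [D true]] && [D true]]]

6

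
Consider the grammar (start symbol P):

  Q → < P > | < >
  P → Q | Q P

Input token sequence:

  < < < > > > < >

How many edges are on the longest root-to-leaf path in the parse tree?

6

[P [Q < [P [Q < [P [Q < >]] >]] >] [P [Q < >]]]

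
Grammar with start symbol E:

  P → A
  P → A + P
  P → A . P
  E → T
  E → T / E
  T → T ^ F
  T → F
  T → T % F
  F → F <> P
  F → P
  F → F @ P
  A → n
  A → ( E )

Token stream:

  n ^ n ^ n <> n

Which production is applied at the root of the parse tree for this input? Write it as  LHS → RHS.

[E [T [T [T [F [P [A n]]]] ^ [F [P [A n]]]] ^ [F [F [P [A n]]] <> [P [A n]]]]]

E → T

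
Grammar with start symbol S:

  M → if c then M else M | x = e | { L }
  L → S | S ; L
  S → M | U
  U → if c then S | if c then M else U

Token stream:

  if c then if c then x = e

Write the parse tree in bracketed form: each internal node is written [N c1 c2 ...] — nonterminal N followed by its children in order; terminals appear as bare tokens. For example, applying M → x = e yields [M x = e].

S
U
if c then S
if c then U
if c then if c then S
if c then if c then M
if c then if c then x = e

[S [U if c then [S [U if c then [S [M x = e]]]]]]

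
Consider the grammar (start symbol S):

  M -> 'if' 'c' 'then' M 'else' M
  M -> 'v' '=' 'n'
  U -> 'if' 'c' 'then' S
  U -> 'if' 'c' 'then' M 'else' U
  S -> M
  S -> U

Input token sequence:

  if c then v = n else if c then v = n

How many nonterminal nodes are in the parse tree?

6

[S [U if c then [M v = n] else [U if c then [S [M v = n]]]]]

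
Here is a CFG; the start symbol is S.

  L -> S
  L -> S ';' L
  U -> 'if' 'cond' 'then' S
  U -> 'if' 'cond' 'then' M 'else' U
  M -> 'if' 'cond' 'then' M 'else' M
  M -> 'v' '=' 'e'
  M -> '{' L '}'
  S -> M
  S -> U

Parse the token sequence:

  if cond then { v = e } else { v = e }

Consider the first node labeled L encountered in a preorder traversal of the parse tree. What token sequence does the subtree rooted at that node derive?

[S [M if cond then [M { [L [S [M v = e]]] }] else [M { [L [S [M v = e]]] }]]]

v = e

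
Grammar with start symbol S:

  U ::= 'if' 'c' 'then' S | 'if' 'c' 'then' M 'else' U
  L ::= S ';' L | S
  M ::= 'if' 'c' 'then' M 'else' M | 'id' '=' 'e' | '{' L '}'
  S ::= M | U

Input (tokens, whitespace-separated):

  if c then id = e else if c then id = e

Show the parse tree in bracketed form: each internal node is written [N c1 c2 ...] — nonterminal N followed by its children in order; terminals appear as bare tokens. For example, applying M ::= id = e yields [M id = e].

S
U
if c then M else U
if c then id = e else U
if c then id = e else if c then S
if c then id = e else if c then M
if c then id = e else if c then id = e

[S [U if c then [M id = e] else [U if c then [S [M id = e]]]]]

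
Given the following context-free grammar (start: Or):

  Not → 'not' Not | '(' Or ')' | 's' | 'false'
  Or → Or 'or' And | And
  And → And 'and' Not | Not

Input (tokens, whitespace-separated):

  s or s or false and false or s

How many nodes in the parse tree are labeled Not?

[Or [Or [Or [Or [And [Not s]]] or [And [Not s]]] or [And [And [Not false]] and [Not false]]] or [And [Not s]]]

5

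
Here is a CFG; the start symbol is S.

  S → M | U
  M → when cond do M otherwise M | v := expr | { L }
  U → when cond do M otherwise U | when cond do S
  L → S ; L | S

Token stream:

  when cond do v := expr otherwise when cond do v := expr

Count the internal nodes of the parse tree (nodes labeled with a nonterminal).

[S [U when cond do [M v := expr] otherwise [U when cond do [S [M v := expr]]]]]

6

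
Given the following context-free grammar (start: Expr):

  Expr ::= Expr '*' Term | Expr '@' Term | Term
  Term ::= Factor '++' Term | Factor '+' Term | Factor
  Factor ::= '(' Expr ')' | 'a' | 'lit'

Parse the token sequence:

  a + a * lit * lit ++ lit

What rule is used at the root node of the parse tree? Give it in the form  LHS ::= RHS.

Expr ::= Expr '*' Term

[Expr [Expr [Expr [Term [Factor a] + [Term [Factor a]]]] * [Term [Factor lit]]] * [Term [Factor lit] ++ [Term [Factor lit]]]]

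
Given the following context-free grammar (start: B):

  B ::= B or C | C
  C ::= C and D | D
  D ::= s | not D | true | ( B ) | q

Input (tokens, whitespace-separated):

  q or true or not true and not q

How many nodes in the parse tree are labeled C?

[B [B [B [C [D q]]] or [C [D true]]] or [C [C [D not [D true]]] and [D not [D q]]]]

4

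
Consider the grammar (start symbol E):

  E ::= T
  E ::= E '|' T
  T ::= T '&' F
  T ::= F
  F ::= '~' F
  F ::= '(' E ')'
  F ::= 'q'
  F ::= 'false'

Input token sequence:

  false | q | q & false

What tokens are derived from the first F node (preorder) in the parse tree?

[E [E [E [T [F false]]] | [T [F q]]] | [T [T [F q]] & [F false]]]

false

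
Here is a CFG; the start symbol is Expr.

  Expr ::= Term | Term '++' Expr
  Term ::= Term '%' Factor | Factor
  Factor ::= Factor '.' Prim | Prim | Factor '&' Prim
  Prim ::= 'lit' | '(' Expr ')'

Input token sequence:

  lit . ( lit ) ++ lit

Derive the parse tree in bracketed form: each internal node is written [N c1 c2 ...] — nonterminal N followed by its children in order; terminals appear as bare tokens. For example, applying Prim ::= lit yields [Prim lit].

[Expr [Term [Factor [Factor [Prim lit]] . [Prim ( [Expr [Term [Factor [Prim lit]]]] )]]] ++ [Expr [Term [Factor [Prim lit]]]]]

Expr
Term ++ Expr
Factor ++ Expr
Factor . Prim ++ Expr
Prim . Prim ++ Expr
lit . Prim ++ Expr
lit . ( Expr ) ++ Expr
lit . ( Term ) ++ Expr
lit . ( Factor ) ++ Expr
lit . ( Prim ) ++ Expr
lit . ( lit ) ++ Expr
lit . ( lit ) ++ Term
lit . ( lit ) ++ Factor
lit . ( lit ) ++ Prim
lit . ( lit ) ++ lit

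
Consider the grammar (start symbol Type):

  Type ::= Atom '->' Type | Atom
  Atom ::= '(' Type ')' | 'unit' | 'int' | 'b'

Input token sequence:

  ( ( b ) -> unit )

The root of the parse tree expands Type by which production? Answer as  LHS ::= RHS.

Type ::= Atom

[Type [Atom ( [Type [Atom ( [Type [Atom b]] )] -> [Type [Atom unit]]] )]]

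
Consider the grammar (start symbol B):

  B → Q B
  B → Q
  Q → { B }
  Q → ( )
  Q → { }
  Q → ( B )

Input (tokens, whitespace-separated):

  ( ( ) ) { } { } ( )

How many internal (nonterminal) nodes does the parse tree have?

[B [Q ( [B [Q ( )]] )] [B [Q { }] [B [Q { }] [B [Q ( )]]]]]

10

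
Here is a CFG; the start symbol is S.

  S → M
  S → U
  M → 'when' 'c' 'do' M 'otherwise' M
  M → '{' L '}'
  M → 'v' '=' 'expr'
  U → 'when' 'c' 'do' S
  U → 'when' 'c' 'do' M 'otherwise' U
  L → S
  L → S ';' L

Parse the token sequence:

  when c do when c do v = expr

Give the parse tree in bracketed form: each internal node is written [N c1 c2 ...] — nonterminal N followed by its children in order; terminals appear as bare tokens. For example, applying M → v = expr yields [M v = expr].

S
U
when c do S
when c do U
when c do when c do S
when c do when c do M
when c do when c do v = expr

[S [U when c do [S [U when c do [S [M v = expr]]]]]]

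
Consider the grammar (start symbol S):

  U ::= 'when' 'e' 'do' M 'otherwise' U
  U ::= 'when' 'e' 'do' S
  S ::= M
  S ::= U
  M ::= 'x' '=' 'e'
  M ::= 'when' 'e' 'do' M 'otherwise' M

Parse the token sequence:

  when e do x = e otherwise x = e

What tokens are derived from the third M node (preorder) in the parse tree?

x = e

[S [M when e do [M x = e] otherwise [M x = e]]]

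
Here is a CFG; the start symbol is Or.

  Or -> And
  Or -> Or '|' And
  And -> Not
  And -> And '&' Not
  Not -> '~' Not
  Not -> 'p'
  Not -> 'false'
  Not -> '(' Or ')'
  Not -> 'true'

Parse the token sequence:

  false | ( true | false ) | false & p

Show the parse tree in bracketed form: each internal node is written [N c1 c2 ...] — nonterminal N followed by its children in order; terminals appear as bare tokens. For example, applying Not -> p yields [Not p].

[Or [Or [Or [And [Not false]]] | [And [Not ( [Or [Or [And [Not true]]] | [And [Not false]]] )]]] | [And [And [Not false]] & [Not p]]]

Or
Or | And
Or | And | And
And | And | And
Not | And | And
false | And | And
false | Not | And
false | ( Or ) | And
false | ( Or | And ) | And
false | ( And | And ) | And
false | ( Not | And ) | And
false | ( true | And ) | And
false | ( true | Not ) | And
false | ( true | false ) | And
false | ( true | false ) | And & Not
false | ( true | false ) | Not & Not
false | ( true | false ) | false & Not
false | ( true | false ) | false & p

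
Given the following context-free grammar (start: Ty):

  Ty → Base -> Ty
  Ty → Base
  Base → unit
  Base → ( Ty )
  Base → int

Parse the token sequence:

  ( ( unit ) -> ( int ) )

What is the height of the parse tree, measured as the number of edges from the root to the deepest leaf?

[Ty [Base ( [Ty [Base ( [Ty [Base unit]] )] -> [Ty [Base ( [Ty [Base int]] )]]] )]]

7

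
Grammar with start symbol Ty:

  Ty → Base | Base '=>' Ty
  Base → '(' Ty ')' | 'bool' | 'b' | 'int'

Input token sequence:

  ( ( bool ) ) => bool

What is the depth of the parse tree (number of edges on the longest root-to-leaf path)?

6

[Ty [Base ( [Ty [Base ( [Ty [Base bool]] )]] )] => [Ty [Base bool]]]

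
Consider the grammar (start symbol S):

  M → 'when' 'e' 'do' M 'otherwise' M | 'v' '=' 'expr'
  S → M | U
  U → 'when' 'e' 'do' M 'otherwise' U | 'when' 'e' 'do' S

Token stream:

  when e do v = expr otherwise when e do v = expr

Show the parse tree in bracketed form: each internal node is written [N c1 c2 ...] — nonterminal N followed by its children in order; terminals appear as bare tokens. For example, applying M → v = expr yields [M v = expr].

[S [U when e do [M v = expr] otherwise [U when e do [S [M v = expr]]]]]

S
U
when e do M otherwise U
when e do v = expr otherwise U
when e do v = expr otherwise when e do S
when e do v = expr otherwise when e do M
when e do v = expr otherwise when e do v = expr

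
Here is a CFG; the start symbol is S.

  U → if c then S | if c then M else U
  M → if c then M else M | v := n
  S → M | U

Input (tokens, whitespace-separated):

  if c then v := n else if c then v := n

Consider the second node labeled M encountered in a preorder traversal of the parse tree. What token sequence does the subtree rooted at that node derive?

[S [U if c then [M v := n] else [U if c then [S [M v := n]]]]]

v := n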